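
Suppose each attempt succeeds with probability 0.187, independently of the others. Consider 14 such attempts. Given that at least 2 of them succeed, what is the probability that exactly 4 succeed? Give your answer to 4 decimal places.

0.2012

X ~ Binomial(14, 0.187). Want P(X=4 | X≥2) = P(X=4) / P(X≥2).
P(X=4) = C(14,4)·0.187^4·0.813^10 = 0.154421
P(X≥2) = 1 − 0.055115 − 0.177479 = 0.767406
Ratio = 0.154421 / 0.767406 = 0.201224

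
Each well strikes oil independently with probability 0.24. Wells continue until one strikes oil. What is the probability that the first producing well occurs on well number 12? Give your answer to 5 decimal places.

Geometric (trials to first success), p = 0.24.
P(Y = 12) = (1−p)^11 · p = 0.04886 · 0.24 = 0.0117263

0.01173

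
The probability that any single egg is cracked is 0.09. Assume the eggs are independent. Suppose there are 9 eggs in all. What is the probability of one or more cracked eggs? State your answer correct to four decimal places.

0.5721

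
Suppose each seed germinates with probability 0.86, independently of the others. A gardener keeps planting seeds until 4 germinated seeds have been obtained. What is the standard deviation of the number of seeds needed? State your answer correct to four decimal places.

Y = total seeds until the fourth success; negative binomial with r=4, p=0.86.
SD(Y) = √[r(1−p)/p²] = √(0.757166) = 0.870153

0.8702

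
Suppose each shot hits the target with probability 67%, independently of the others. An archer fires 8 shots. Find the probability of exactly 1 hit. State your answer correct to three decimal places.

X ~ Binomial(n=8, p=0.67).
P(X=1) = C(8,1) · p^1 · (1−p)^7
= 8 · 0.67 · 0.00042618 = 0.00228

0.002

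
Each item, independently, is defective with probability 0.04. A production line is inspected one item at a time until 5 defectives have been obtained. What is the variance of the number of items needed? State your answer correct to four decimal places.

Y = total items until the fifth success; negative binomial with r=5, p=0.04.
Var(Y) = r(1−p)/p² = 5·0.96 / 0.04² = 3000.000000

3000.0000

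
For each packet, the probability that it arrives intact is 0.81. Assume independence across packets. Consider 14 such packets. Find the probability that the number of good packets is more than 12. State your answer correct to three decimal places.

0.224

X ~ Binomial(14, 0.81); P(X ≥ 13) = Σ C(14,k) p^k (1−p)^(14−k) over k:
  k=13: C(14,13)·0.81^13·0.19^1 = 0.17186
  k=14: C(14,14)·0.81^14·0.19^0 = 0.05233
Total = 0.22420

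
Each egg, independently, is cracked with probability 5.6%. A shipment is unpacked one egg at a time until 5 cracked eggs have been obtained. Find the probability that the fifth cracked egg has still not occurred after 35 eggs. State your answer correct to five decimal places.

0.95596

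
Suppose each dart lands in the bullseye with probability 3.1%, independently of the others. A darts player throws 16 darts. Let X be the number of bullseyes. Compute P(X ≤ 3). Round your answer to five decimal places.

X ~ Binomial(16, 0.031); P(X ≤ 3) = Σ C(16,k) p^k (1−p)^(16−k) over k:
  k=0: C(16,0)·0.031^0·0.969^16 = 0.6041996
  k=1: C(16,1)·0.031^1·0.969^15 = 0.3092704
  k=2: C(16,2)·0.031^2·0.969^14 = 0.0742057
  k=3: C(16,3)·0.031^3·0.969^13 = 0.0110785
Total = 0.9987543

0.99875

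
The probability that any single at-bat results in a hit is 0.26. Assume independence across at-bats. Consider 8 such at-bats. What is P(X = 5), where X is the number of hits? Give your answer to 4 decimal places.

0.0270

X ~ Binomial(n=8, p=0.26).
P(X=5) = C(8,5) · p^5 · (1−p)^3
= 56 · 0.0011881 · 0.40522 = 0.026962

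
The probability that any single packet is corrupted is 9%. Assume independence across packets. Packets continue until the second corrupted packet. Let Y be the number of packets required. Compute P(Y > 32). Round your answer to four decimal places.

0.2037

Needing more than 32 packets ⇔ fewer than 2 successes in the first 32. With X ~ Binomial(32, 0.09), P(Y > 32) = P(X ≤ 1).
  k=0: C(32,0)·0.09^0·0.91^32 = 0.048902
  k=1: C(32,1)·0.09^1·0.91^31 = 0.154766
P(X ≤ 1) = 0.203668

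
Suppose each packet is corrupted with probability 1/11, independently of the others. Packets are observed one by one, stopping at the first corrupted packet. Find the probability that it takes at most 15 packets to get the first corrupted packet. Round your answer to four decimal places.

0.7606

Y = number of packets to the first success; geometric, p = 0.090909.
P(Y ≤ 15) = 1 − (1−p)^15 = 1 − 0.239392 = 0.760608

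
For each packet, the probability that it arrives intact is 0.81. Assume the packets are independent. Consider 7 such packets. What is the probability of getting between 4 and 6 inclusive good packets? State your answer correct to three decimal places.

0.743

X ~ Binomial(7, 0.81); P(4 ≤ X ≤ 6) = Σ C(7,k) p^k (1−p)^(7−k) over k:
  k=4: C(7,4)·0.81^4·0.19^3 = 0.10334
  k=5: C(7,5)·0.81^5·0.19^2 = 0.26433
  k=6: C(7,6)·0.81^6·0.19^1 = 0.37563
Total = 0.74330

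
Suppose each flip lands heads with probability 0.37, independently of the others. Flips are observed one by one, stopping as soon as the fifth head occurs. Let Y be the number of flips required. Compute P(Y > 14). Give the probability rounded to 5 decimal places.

0.36219

Needing more than 14 flips ⇔ fewer than 5 successes in the first 14. With X ~ Binomial(14, 0.37), P(Y > 14) = P(X ≤ 4).
  k=0: C(14,0)·0.37^0·0.63^14 = 0.0015516
  k=1: C(14,1)·0.37^1·0.63^13 = 0.0127572
  k=2: C(14,2)·0.37^2·0.63^12 = 0.0487003
  k=3: C(14,3)·0.37^3·0.63^11 = 0.1144070
  k=4: C(14,4)·0.37^4·0.63^10 = 0.1847764
P(X ≤ 4) = 0.3621925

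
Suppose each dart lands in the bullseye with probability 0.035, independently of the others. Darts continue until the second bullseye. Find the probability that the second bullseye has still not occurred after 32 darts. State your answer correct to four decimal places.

Needing more than 32 darts ⇔ fewer than 2 successes in the first 32. With X ~ Binomial(32, 0.035), P(Y > 32) = P(X ≤ 1).
  k=0: C(32,0)·0.035^0·0.965^32 = 0.319797
  k=1: C(32,1)·0.035^1·0.965^31 = 0.371163
P(X ≤ 1) = 0.690960

0.6910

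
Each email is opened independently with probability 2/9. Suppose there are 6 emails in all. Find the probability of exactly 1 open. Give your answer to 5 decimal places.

X ~ Binomial(n=6, p=0.222222).
P(X=1) = C(6,1) · p^1 · (1−p)^5
= 6 · 0.22222 · 0.28463 = 0.3795040

0.37950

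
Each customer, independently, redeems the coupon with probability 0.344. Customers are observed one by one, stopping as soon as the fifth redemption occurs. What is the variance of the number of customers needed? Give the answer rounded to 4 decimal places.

27.7177

Y = total customers until the fifth success; negative binomial with r=5, p=0.344.
Var(Y) = r(1−p)/p² = 5·0.656 / 0.344² = 27.717685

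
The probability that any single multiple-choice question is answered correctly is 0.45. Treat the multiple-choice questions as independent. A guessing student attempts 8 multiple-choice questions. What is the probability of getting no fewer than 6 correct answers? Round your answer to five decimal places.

X ~ Binomial(8, 0.45); P(X ≥ 6) = Σ C(8,k) p^k (1−p)^(8−k) over k:
  k=6: C(8,6)·0.45^6·0.55^2 = 0.0703329
  k=7: C(8,7)·0.45^7·0.55^1 = 0.0164415
  k=8: C(8,8)·0.45^8·0.55^0 = 0.0016815
Total = 0.0884559

0.08846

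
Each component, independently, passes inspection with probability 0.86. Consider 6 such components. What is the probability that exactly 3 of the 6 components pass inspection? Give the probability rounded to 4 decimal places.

0.0349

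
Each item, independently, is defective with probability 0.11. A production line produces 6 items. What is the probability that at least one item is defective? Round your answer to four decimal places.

P(at least one) = 1 − P(none) = 1 − (1 − 0.11)^6
= 1 − 0.496981 = 0.503019

0.5030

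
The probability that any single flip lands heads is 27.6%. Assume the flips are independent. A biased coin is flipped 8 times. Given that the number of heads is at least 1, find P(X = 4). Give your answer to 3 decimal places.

X ~ Binomial(8, 0.276). Want P(X=4 | X≥1) = P(X=4) / P(X≥1).
P(X=4) = C(8,4)·0.276^4·0.724^4 = 0.11161
P(X≥1) = 1 − 0.07549 = 0.92451
Ratio = 0.11161 / 0.92451 = 0.12072

0.121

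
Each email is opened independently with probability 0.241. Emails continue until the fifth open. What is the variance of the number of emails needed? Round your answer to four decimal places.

65.3398

Y = total emails until the fifth success; negative binomial with r=5, p=0.241.
Var(Y) = r(1−p)/p² = 5·0.759 / 0.241² = 65.339784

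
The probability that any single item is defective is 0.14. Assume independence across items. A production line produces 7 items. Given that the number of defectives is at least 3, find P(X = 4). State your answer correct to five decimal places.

X ~ Binomial(7, 0.14). Want P(X=4 | X≥3) = P(X=4) / P(X≥3).
P(X=4) = C(7,4)·0.14^4·0.86^3 = 0.0085522
P(X≥3) = 1 − 0.3479278 − 0.3964759 − 0.1936278 = 0.0619685
Ratio = 0.0085522 / 0.0619685 = 0.1380080

0.13801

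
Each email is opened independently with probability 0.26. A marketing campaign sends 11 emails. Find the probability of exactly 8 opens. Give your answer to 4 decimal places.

X ~ Binomial(n=11, p=0.26).
P(X=8) = C(11,8) · p^8 · (1−p)^3
= 165 · 2.0883e-05 · 0.40522 = 0.001396

0.0014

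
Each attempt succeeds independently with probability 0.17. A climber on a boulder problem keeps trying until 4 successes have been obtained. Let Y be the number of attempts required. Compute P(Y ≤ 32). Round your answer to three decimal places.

Finishing within 32 attempts ⇔ at least 4 successes in the first 32. With X ~ Binomial(32, 0.17), P(Y ≤ 32) = 1 − P(X ≤ 3).
  k=0: C(32,0)·0.17^0·0.83^32 = 0.00257
  k=1: C(32,1)·0.17^1·0.83^31 = 0.01687
  k=2: C(32,2)·0.17^2·0.83^30 = 0.05355
  k=3: C(32,3)·0.17^3·0.83^29 = 0.10967
1 − 0.18266 = 0.81734

0.817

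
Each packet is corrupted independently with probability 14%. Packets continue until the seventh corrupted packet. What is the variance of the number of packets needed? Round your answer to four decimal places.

307.1429

Y = total packets until the seventh success; negative binomial with r=7, p=0.14.
Var(Y) = r(1−p)/p² = 7·0.86 / 0.14² = 307.142857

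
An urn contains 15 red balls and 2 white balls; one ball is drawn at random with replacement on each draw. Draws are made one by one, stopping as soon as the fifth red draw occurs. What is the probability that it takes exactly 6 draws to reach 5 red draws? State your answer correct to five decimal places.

0.31460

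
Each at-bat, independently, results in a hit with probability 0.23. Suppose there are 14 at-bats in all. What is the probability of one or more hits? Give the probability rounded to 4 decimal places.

0.9742

P(at least one) = 1 − P(none) = 1 − (1 − 0.23)^14
= 1 − 0.025756 = 0.974244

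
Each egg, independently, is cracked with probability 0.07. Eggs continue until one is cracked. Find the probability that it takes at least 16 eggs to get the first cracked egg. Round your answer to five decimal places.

0.33670

Y = number of eggs to the first success; geometric, p = 0.07.
P(Y > 15) = P(first 15 all fail) = (1−p)^15 = 0.3367009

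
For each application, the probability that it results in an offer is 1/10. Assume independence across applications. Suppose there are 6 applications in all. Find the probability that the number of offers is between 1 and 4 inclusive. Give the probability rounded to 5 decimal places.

0.46850

X ~ Binomial(6, 0.10); P(1 ≤ X ≤ 4) = Σ C(6,k) p^k (1−p)^(6−k) over k:
  k=1: C(6,1)·0.10^1·0.90^5 = 0.3542940
  k=2: C(6,2)·0.10^2·0.90^4 = 0.0984150
  k=3: C(6,3)·0.10^3·0.90^3 = 0.0145800
  k=4: C(6,4)·0.10^4·0.90^2 = 0.0012150
Total = 0.4685040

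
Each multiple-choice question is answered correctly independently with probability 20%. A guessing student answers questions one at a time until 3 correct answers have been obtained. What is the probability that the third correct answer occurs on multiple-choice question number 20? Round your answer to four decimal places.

Y = trial on which the third success occurs; negative binomial, r=3, p=0.20.
P(Y=20) = C(19,2) · p^3 · (1−p)^17
= 171 · 0.008 · 0.022518 = 0.030805

0.0308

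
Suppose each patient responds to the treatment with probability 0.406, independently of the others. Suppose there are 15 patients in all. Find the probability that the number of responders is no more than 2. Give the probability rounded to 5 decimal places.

0.02439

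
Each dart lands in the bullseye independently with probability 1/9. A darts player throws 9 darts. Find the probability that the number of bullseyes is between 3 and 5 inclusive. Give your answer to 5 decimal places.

X ~ Binomial(9, 0.111111); P(3 ≤ X ≤ 5) = Σ C(9,k) p^k (1−p)^(9−k) over k:
  k=3: C(9,3)·0.111111^3·0.888889^6 = 0.0568377
  k=4: C(9,4)·0.111111^4·0.888889^5 = 0.0106571
  k=5: C(9,5)·0.111111^5·0.888889^4 = 0.0013321
Total = 0.0688269

0.06883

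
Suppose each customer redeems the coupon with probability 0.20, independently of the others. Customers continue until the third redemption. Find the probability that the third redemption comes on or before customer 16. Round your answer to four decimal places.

0.6482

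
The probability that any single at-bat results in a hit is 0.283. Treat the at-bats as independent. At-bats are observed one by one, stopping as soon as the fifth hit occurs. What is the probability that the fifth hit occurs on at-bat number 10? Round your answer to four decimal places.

0.0433

Y = trial on which the fifth success occurs; negative binomial, r=5, p=0.283.
P(Y=10) = C(9,4) · p^5 · (1−p)^5
= 126 · 0.0018152 · 0.18949 = 0.043341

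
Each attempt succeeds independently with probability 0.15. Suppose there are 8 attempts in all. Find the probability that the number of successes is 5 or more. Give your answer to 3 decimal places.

X ~ Binomial(8, 0.15); P(X ≥ 5) = Σ C(8,k) p^k (1−p)^(8−k) over k:
  k=5: C(8,5)·0.15^5·0.85^3 = 0.00261
  k=6: C(8,6)·0.15^6·0.85^2 = 0.00023
  k=7: C(8,7)·0.15^7·0.85^1 = 0.00001
  k=8: C(8,8)·0.15^8·0.85^0 = 0.00000
Total = 0.00285

0.003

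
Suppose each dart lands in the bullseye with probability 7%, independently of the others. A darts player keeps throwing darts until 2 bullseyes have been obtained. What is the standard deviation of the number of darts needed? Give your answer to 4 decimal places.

19.4831

Y = total darts until the second success; negative binomial with r=2, p=0.07.
SD(Y) = √[r(1−p)/p²] = √(379.591837) = 19.483117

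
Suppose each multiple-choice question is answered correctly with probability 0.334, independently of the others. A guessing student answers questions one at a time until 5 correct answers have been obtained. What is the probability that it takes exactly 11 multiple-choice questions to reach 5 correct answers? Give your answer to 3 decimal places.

0.076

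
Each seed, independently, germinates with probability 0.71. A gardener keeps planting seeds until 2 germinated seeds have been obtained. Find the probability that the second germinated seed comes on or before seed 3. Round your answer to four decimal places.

0.7965

Finishing within 3 seeds ⇔ at least 2 successes in the first 3. With X ~ Binomial(3, 0.71), P(Y ≤ 3) = 1 − P(X ≤ 1).
  k=0: C(3,0)·0.71^0·0.29^3 = 0.024389
  k=1: C(3,1)·0.71^1·0.29^2 = 0.179133
1 − 0.203522 = 0.796478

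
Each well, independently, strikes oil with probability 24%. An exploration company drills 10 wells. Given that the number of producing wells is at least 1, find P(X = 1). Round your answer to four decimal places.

X ~ Binomial(10, 0.24). Want P(X=1 | X≥1) = P(X=1) / P(X≥1).
P(X=1) = C(10,1)·0.24^1·0.76^9 = 0.203018
P(X≥1) = 1 − 0.064289 = 0.935711
Ratio = 0.203018 / 0.935711 = 0.216966

0.2170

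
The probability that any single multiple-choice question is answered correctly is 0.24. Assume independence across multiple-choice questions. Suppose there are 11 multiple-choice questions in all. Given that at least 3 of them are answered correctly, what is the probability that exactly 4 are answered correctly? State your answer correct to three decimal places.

0.312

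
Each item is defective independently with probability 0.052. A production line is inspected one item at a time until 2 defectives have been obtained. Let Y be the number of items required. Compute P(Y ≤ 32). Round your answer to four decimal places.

Finishing within 32 items ⇔ at least 2 successes in the first 32. With X ~ Binomial(32, 0.052), P(Y ≤ 32) = 1 − P(X ≤ 1).
  k=0: C(32,0)·0.052^0·0.948^32 = 0.181078
  k=1: C(32,1)·0.052^1·0.948^31 = 0.317842
1 − 0.498921 = 0.501079

0.5011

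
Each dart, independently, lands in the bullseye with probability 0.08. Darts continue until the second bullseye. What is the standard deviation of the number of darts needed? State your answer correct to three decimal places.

Y = total darts until the second success; negative binomial with r=2, p=0.08.
SD(Y) = √[r(1−p)/p²] = √(287.50000) = 16.95582

16.956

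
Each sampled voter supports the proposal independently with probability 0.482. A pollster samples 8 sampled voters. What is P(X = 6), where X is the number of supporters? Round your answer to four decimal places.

0.0942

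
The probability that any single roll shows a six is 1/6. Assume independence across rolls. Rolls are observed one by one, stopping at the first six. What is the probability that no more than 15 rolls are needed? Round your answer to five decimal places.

Y = number of rolls to the first success; geometric, p = 0.166667.
P(Y ≤ 15) = 1 − (1−p)^15 = 1 − 0.0649055 = 0.9350945

0.93509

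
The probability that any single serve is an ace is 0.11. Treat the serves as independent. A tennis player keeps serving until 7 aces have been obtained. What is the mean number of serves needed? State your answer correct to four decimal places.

Y = total serves until the seventh success; negative binomial with r=7, p=0.11.
E[Y] = r / p = 7 / 0.11 = 63.636364

63.6364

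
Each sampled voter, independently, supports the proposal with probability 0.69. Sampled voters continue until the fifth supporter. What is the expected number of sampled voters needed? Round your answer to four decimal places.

7.2464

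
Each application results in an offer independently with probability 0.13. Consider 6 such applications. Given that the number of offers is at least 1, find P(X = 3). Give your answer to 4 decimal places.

X ~ Binomial(6, 0.13). Want P(X=3 | X≥1) = P(X=3) / P(X≥1).
P(X=3) = C(6,3)·0.13^3·0.87^3 = 0.028935
P(X≥1) = 1 − 0.433626 = 0.566374
Ratio = 0.028935 / 0.566374 = 0.051088

0.0511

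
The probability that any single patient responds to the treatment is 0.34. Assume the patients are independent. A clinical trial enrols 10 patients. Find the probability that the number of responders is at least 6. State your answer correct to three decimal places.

0.084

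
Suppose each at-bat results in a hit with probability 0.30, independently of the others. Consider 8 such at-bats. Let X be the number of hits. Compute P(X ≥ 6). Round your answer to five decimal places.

0.01129

X ~ Binomial(8, 0.30); P(X ≥ 6) = Σ C(8,k) p^k (1−p)^(8−k) over k:
  k=6: C(8,6)·0.30^6·0.70^2 = 0.0100019
  k=7: C(8,7)·0.30^7·0.70^1 = 0.0012247
  k=8: C(8,8)·0.30^8·0.70^0 = 0.0000656
Total = 0.0112922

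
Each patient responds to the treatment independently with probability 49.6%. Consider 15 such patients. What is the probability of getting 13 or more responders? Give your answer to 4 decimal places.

0.0034

X ~ Binomial(15, 0.496); P(X ≥ 13) = Σ C(15,k) p^k (1−p)^(15−k) over k:
  k=13: C(15,13)·0.496^13·0.504^2 = 0.002933
  k=14: C(15,14)·0.496^14·0.504^1 = 0.000412
  k=15: C(15,15)·0.496^15·0.504^0 = 0.000027
Total = 0.003372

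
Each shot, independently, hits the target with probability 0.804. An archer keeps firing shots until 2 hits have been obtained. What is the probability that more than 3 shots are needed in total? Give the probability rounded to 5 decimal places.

Needing more than 3 shots ⇔ fewer than 2 successes in the first 3. With X ~ Binomial(3, 0.804), P(Y > 3) = P(X ≤ 1).
  k=0: C(3,0)·0.804^0·0.196^3 = 0.0075295
  k=1: C(3,1)·0.804^1·0.196^2 = 0.0926594
P(X ≤ 1) = 0.1001889

0.10019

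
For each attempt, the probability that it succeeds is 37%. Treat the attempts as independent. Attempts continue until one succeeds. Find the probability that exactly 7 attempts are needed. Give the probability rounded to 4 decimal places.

Geometric (trials to first success), p = 0.37.
P(Y = 7) = (1−p)^6 · p = 0.062524 · 0.37 = 0.023134

0.0231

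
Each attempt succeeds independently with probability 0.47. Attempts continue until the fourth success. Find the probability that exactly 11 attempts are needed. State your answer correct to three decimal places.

Y = trial on which the fourth success occurs; negative binomial, r=4, p=0.47.
P(Y=11) = C(10,3) · p^4 · (1−p)^7
= 120 · 0.048797 · 0.011747 = 0.06879

0.069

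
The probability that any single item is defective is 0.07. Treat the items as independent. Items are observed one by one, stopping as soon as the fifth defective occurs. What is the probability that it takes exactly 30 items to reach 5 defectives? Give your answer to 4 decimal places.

0.0065

Y = trial on which the fifth success occurs; negative binomial, r=5, p=0.07.
P(Y=30) = C(29,4) · p^5 · (1−p)^25
= 23751 · 1.6807e-06 · 0.16296 = 0.006505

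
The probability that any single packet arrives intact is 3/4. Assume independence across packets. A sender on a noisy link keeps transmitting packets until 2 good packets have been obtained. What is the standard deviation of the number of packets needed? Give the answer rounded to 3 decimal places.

Y = total packets until the second success; negative binomial with r=2, p=0.75.
SD(Y) = √[r(1−p)/p²] = √(0.88889) = 0.94281

0.943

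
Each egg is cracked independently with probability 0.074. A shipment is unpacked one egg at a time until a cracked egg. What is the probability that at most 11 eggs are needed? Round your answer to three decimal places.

Y = number of eggs to the first success; geometric, p = 0.074.
P(Y ≤ 11) = 1 − (1−p)^11 = 1 − 0.42926 = 0.57074

0.571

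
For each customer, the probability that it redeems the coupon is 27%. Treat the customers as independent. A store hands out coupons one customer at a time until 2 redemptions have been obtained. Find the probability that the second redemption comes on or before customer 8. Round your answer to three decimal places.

Finishing within 8 customers ⇔ at least 2 successes in the first 8. With X ~ Binomial(8, 0.27), P(Y ≤ 8) = 1 − P(X ≤ 1).
  k=0: C(8,0)·0.27^0·0.73^8 = 0.08065
  k=1: C(8,1)·0.27^1·0.73^7 = 0.23862
1 − 0.31927 = 0.68073

0.681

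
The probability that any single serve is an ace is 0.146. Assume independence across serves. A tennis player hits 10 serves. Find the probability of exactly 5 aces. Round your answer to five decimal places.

X ~ Binomial(n=10, p=0.146).
P(X=5) = C(10,5) · p^5 · (1−p)^5
= 252 · 6.6338e-05 · 0.45424 = 0.0075937

0.00759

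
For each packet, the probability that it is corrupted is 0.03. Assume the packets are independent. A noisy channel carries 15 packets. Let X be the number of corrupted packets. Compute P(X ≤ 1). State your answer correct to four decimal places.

X ~ Binomial(15, 0.03); P(X ≤ 1) = Σ C(15,k) p^k (1−p)^(15−k) over k:
  k=0: C(15,0)·0.03^0·0.97^15 = 0.633251
  k=1: C(15,1)·0.03^1·0.97^14 = 0.293776
Total = 0.927028

0.9270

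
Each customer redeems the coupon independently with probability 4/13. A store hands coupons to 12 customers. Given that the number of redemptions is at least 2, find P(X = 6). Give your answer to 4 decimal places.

0.0935

X ~ Binomial(12, 0.307692). Want P(X=6 | X≥2) = P(X=6) / P(X≥2).
P(X=6) = C(12,6)·0.307692^6·0.692308^6 = 0.086331
P(X≥2) = 1 − 0.012122 − 0.064653 = 0.923225
Ratio = 0.086331 / 0.923225 = 0.093510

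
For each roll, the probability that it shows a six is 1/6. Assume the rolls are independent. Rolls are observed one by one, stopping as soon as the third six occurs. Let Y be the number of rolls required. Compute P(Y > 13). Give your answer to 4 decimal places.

0.6281

Needing more than 13 rolls ⇔ fewer than 3 successes in the first 13. With X ~ Binomial(13, 0.166667), P(Y > 13) = P(X ≤ 2).
  k=0: C(13,0)·0.166667^0·0.833333^13 = 0.093464
  k=1: C(13,1)·0.166667^1·0.833333^12 = 0.243006
  k=2: C(13,2)·0.166667^2·0.833333^11 = 0.291607
P(X ≤ 2) = 0.628077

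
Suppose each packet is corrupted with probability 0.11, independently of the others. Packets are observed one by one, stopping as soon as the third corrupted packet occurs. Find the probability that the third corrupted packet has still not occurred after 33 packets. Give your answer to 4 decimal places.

0.2809

Needing more than 33 packets ⇔ fewer than 3 successes in the first 33. With X ~ Binomial(33, 0.11), P(Y > 33) = P(X ≤ 2).
  k=0: C(33,0)·0.11^0·0.89^33 = 0.021373
  k=1: C(33,1)·0.11^1·0.89^32 = 0.087174
  k=2: C(33,2)·0.11^2·0.89^31 = 0.172389
P(X ≤ 2) = 0.280936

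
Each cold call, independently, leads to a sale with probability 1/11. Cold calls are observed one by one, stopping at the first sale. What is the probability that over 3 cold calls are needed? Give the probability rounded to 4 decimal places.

Y = number of cold calls to the first success; geometric, p = 0.090909.
P(Y > 3) = P(first 3 all fail) = (1−p)^3 = 0.751315

0.7513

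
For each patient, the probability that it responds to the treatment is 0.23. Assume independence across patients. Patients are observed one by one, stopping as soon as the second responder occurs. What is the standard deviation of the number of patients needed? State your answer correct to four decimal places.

5.3955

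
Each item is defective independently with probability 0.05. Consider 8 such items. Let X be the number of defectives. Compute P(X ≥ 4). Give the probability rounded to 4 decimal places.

0.0004

X ~ Binomial(8, 0.05); P(X ≥ 4) = Σ C(8,k) p^k (1−p)^(8−k) over k:
  k=4: C(8,4)·0.05^4·0.95^4 = 0.000356
  k=5: C(8,5)·0.05^5·0.95^3 = 0.000015
  k=6: C(8,6)·0.05^6·0.95^2 = 0.000000
  k=7: C(8,7)·0.05^7·0.95^1 = 0.000000
  k=8: C(8,8)·0.05^8·0.95^0 = 0.000000
Total = 0.000372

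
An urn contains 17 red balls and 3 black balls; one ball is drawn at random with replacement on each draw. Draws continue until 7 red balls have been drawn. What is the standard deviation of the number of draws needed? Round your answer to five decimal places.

Y = total draws until the seventh success; negative binomial with r=7, p=0.85.
SD(Y) = √[r(1−p)/p²] = √(1.4532872) = 1.2055236

1.20552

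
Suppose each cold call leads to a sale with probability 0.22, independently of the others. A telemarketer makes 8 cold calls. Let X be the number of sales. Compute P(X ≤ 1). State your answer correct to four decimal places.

X ~ Binomial(8, 0.22); P(X ≤ 1) = Σ C(8,k) p^k (1−p)^(8−k) over k:
  k=0: C(8,0)·0.22^0·0.78^8 = 0.137011
  k=1: C(8,1)·0.22^1·0.78^7 = 0.309154
Total = 0.446165

0.4462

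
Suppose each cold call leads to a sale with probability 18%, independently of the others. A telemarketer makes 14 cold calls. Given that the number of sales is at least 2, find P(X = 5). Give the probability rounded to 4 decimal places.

0.0849

X ~ Binomial(14, 0.18). Want P(X=5 | X≥2) = P(X=5) / P(X≥2).
P(X=5) = C(14,5)·0.18^5·0.82^9 = 0.063409
P(X≥2) = 1 − 0.062143 − 0.190977 = 0.746880
Ratio = 0.063409 / 0.746880 = 0.084899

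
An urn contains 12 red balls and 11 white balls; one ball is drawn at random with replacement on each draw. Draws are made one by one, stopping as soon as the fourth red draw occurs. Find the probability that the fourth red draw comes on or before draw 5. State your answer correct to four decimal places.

Finishing within 5 draws ⇔ at least 4 successes in the first 5. With X ~ Binomial(5, 0.521739), P(Y ≤ 5) = 1 − P(X ≤ 3).
  k=0: C(5,0)·0.521739^0·0.478261^5 = 0.025022
  k=1: C(5,1)·0.521739^1·0.478261^4 = 0.136484
  k=2: C(5,2)·0.521739^2·0.478261^3 = 0.297784
  k=3: C(5,3)·0.521739^3·0.478261^2 = 0.324855
1 − 0.784146 = 0.215854

0.2159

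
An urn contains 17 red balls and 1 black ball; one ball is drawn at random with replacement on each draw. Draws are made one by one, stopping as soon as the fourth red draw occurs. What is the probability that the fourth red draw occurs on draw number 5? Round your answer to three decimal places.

Y = trial on which the fourth success occurs; negative binomial, r=4, p=0.944444.
P(Y=5) = C(4,3) · p^4 · (1−p)^1
= 4 · 0.79562 · 0.055556 = 0.17680

0.177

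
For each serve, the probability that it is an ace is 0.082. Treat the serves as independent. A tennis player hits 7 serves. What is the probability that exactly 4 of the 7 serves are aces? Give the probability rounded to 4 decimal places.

0.0012

X ~ Binomial(n=7, p=0.082).
P(X=4) = C(7,4) · p^4 · (1−p)^3
= 35 · 4.5212e-05 · 0.77362 = 0.001224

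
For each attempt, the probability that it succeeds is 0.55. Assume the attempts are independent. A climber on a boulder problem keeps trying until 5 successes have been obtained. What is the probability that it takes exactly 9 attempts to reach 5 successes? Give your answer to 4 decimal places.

0.1445

Y = trial on which the fifth success occurs; negative binomial, r=5, p=0.55.
P(Y=9) = C(8,4) · p^5 · (1−p)^4
= 70 · 0.050328 · 0.041006 = 0.144465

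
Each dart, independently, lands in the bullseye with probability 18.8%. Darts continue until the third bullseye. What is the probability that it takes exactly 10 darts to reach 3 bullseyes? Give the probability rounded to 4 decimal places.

0.0557

Y = trial on which the third success occurs; negative binomial, r=3, p=0.188.
P(Y=10) = C(9,2) · p^3 · (1−p)^7
= 36 · 0.0066447 · 0.23275 = 0.055676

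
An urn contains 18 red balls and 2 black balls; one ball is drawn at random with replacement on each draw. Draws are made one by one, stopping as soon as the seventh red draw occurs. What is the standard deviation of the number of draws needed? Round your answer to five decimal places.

0.92962

Y = total draws until the seventh success; negative binomial with r=7, p=0.90.
SD(Y) = √[r(1−p)/p²] = √(0.8641975) = 0.9296223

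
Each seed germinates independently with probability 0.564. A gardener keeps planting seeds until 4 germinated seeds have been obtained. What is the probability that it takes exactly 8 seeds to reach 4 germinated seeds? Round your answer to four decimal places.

Y = trial on which the fourth success occurs; negative binomial, r=4, p=0.564.
P(Y=8) = C(7,3) · p^4 · (1−p)^4
= 35 · 0.10119 · 0.036136 = 0.127977

0.1280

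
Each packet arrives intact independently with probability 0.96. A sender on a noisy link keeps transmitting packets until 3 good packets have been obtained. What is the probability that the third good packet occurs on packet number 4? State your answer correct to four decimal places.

Y = trial on which the third success occurs; negative binomial, r=3, p=0.96.
P(Y=4) = C(3,2) · p^3 · (1−p)^1
= 3 · 0.88474 · 0.04 = 0.106168

0.1062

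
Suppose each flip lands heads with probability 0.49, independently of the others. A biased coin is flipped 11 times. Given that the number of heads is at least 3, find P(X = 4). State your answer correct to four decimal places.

X ~ Binomial(11, 0.49). Want P(X=4 | X≥3) = P(X=4) / P(X≥3).
P(X=4) = C(11,4)·0.49^4·0.51^7 = 0.170722
P(X≥3) = 1 − 0.000607 − 0.006416 − 0.030824 = 0.962153
Ratio = 0.170722 / 0.962153 = 0.177438

0.1774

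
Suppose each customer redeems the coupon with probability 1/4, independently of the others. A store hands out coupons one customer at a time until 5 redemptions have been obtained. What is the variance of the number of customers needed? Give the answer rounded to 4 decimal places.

Y = total customers until the fifth success; negative binomial with r=5, p=0.25.
Var(Y) = r(1−p)/p² = 5·0.75 / 0.25² = 60.000000

60.0000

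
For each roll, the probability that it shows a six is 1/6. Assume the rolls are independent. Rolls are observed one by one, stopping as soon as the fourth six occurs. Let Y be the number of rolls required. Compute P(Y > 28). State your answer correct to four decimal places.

Needing more than 28 rolls ⇔ fewer than 4 successes in the first 28. With X ~ Binomial(28, 0.166667), P(Y > 28) = P(X ≤ 3).
  k=0: C(28,0)·0.166667^0·0.833333^28 = 0.006066
  k=1: C(28,1)·0.166667^1·0.833333^27 = 0.033971
  k=2: C(28,2)·0.166667^2·0.833333^26 = 0.091723
  k=3: C(28,3)·0.166667^3·0.833333^25 = 0.158986
P(X ≤ 3) = 0.290746

0.2907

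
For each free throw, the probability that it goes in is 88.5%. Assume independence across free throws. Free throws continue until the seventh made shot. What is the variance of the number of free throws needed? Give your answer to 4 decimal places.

1.0278

Y = total free throws until the seventh success; negative binomial with r=7, p=0.885.
Var(Y) = r(1−p)/p² = 7·0.115 / 0.885² = 1.027802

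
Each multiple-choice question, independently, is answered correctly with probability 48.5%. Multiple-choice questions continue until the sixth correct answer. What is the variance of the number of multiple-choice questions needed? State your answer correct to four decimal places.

13.1364

Y = total multiple-choice questions until the sixth success; negative binomial with r=6, p=0.485.
Var(Y) = r(1−p)/p² = 6·0.515 / 0.485² = 13.136359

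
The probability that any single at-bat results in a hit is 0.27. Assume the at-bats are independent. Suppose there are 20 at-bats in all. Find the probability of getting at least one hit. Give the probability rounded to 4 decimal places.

P(at least one) = 1 − P(none) = 1 − (1 − 0.27)^20
= 1 − 0.001847 = 0.998153

0.9982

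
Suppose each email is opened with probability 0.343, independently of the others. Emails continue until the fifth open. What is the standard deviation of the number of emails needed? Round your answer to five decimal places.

5.28413

Y = total emails until the fifth success; negative binomial with r=5, p=0.343.
SD(Y) = √[r(1−p)/p²] = √(27.9220393) = 5.2841309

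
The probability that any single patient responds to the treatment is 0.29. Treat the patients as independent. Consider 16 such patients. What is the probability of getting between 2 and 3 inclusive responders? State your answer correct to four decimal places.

X ~ Binomial(16, 0.29); P(2 ≤ X ≤ 3) = Σ C(16,k) p^k (1−p)^(16−k) over k:
  k=2: C(16,2)·0.29^2·0.71^14 = 0.083482
  k=3: C(16,3)·0.29^3·0.71^13 = 0.159126
Total = 0.242608

0.2426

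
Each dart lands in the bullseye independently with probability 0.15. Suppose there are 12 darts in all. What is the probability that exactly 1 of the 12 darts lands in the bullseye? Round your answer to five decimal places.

X ~ Binomial(n=12, p=0.15).
P(X=1) = C(12,1) · p^1 · (1−p)^11
= 12 · 0.15 · 0.16734 = 0.3012178

0.30122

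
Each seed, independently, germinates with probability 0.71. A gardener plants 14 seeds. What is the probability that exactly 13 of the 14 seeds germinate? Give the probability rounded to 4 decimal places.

X ~ Binomial(n=14, p=0.71).
P(X=13) = C(14,13) · p^13 · (1−p)^1
= 14 · 0.011651 · 0.29 = 0.047303

0.0473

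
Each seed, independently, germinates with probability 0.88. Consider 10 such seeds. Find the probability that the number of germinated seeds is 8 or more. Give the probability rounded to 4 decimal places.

X ~ Binomial(10, 0.88); P(X ≥ 8) = Σ C(10,k) p^k (1−p)^(10−k) over k:
  k=8: C(10,8)·0.88^8·0.12^2 = 0.233043
  k=9: C(10,9)·0.88^9·0.12^1 = 0.379774
  k=10: C(10,10)·0.88^10·0.12^0 = 0.278501
Total = 0.891318

0.8913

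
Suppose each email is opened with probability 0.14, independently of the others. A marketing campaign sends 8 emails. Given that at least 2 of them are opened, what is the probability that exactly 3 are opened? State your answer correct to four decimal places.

X ~ Binomial(8, 0.14). Want P(X=3 | X≥2) = P(X=3) / P(X≥2).
P(X=3) = C(8,3)·0.14^3·0.86^5 = 0.072288
P(X≥2) = 1 − 0.299218 − 0.389679 = 0.311103
Ratio = 0.072288 / 0.311103 = 0.232359

0.2324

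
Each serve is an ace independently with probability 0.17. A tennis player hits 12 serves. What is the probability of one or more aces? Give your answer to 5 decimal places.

0.89311

P(at least one) = 1 − P(none) = 1 − (1 − 0.17)^12
= 1 − 0.1068900 = 0.8931100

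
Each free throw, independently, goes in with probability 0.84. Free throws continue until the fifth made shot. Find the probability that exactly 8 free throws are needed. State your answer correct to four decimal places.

0.0600

Y = trial on which the fifth success occurs; negative binomial, r=5, p=0.84.
P(Y=8) = C(7,4) · p^5 · (1−p)^3
= 35 · 0.41821 · 0.004096 = 0.059955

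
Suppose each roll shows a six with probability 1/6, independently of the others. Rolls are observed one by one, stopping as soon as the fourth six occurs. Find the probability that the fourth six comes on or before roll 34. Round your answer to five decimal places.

Finishing within 34 rolls ⇔ at least 4 successes in the first 34. With X ~ Binomial(34, 0.166667), P(Y ≤ 34) = 1 − P(X ≤ 3).
  k=0: C(34,0)·0.166667^0·0.833333^34 = 0.0020316
  k=1: C(34,1)·0.166667^1·0.833333^33 = 0.0138149
  k=2: C(34,2)·0.166667^2·0.833333^32 = 0.0455890
  k=3: C(34,3)·0.166667^3·0.833333^31 = 0.0972566
1 − 0.1586921 = 0.8413079

0.84131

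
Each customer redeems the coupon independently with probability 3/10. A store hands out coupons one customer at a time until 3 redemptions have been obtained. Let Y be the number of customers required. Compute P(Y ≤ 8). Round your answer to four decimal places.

0.4482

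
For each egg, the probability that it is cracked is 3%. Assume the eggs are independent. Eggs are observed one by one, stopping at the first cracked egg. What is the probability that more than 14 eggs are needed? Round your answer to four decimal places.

0.6528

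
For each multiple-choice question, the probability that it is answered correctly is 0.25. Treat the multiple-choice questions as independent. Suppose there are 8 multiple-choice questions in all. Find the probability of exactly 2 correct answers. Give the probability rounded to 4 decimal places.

0.3115

X ~ Binomial(n=8, p=0.25).
P(X=2) = C(8,2) · p^2 · (1−p)^6
= 28 · 0.0625 · 0.17798 = 0.311462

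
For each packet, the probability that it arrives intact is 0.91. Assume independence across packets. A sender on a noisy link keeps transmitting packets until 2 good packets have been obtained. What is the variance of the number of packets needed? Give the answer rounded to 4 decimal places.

0.2174

Y = total packets until the second success; negative binomial with r=2, p=0.91.
Var(Y) = r(1−p)/p² = 2·0.09 / 0.91² = 0.217365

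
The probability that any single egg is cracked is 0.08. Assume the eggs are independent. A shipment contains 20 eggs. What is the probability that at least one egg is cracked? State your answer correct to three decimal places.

P(at least one) = 1 − P(none) = 1 − (1 − 0.08)^20
= 1 − 0.18869 = 0.81131

0.811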